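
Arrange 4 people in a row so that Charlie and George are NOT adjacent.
Total - adjacent = 4! - (4-1)!×2 = 24 - 12 = 12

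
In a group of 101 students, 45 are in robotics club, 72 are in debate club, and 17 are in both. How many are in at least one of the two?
|A∪B| = |A| + |B| - |A∩B| = 45 + 72 - 17 = 100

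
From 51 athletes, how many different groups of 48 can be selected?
C(51,48) = 51!/(48!×3!) = 20825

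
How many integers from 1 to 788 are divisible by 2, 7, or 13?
⌊788/2⌋+⌊788/7⌋+⌊788/13⌋ - ⌊788/14⌋-⌊788/26⌋-⌊788/91⌋ + ⌊788/182⌋ = 394+112+60 - 56-30-8 + 4 = 476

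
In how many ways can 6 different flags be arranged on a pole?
6! = 720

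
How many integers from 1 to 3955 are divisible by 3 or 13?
⌊3955/3⌋ + ⌊3955/13⌋ - ⌊3955/39⌋ = 1318 + 304 - 101 = 1521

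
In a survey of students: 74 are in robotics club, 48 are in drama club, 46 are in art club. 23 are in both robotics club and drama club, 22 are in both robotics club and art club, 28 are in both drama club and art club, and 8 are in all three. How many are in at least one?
|A∪B∪C| = 74+48+46-23-22-28+8 = 103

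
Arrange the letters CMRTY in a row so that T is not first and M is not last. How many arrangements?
By inclusion-exclusion: 5! - 2×(5-1)! + (5-2)! = 120 - 48 + 6 = 78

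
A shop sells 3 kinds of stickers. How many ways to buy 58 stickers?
C(58+3-1, 3-1) = C(60, 2) = 1770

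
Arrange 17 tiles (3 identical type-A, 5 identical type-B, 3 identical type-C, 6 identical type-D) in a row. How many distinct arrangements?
17! / (3! × 5! × 3! × 6!) = 114354240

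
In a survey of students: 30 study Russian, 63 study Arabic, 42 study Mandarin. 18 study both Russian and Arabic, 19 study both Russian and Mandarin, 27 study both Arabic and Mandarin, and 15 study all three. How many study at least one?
|A∪B∪C| = 30+63+42-18-19-27+15 = 86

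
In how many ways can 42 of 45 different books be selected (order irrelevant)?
C(45,42) = 45!/(42!×3!) = 14190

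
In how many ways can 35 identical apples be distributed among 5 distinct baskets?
C(35+5-1, 5-1) = C(39, 4) = 82251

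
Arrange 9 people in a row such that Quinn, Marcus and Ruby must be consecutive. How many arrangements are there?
Treat the 3 as one block: (9-3+1)! × 3! = 5040 × 6 = 30240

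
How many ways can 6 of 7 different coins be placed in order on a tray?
P(7,6) = 7!/(7-6)! = 5040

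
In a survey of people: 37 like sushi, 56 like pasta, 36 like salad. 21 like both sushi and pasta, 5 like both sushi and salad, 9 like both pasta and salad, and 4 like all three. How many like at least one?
|A∪B∪C| = 37+56+36-21-5-9+4 = 98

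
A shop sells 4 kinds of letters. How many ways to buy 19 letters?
C(19+4-1, 4-1) = C(22, 3) = 1540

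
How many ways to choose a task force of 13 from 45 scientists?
C(45,13) = 45!/(13!×32!) = 73006209045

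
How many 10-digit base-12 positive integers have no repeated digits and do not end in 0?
Last digit: 11 nonzero choices. First digit: 10 (nonzero, ≠last). Middle 8: P(10,8) = 1814400. Total = 199584000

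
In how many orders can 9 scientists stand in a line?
9! = 362880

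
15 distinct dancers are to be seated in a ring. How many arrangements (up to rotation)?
Circular: fix one position, arrange the rest. (15-1)! = 87178291200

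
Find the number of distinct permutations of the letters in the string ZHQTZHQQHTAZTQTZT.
17! / (4! × 1! × 4! × 3! × 5!) = 857656800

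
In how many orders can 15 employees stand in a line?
15! = 1307674368000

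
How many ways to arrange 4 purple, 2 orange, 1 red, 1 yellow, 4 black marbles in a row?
12! / (4! × 2! × 1! × 1! × 4!) = 415800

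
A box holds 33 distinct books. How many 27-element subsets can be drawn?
C(33,27) = 33!/(27!×6!) = 1107568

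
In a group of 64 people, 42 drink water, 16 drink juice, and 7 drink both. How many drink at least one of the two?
|A∪B| = |A| + |B| - |A∩B| = 42 + 16 - 7 = 51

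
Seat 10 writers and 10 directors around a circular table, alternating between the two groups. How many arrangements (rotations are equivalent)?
Fix one of the writers: (10-1)! ways for the remaining writers, × 10! ways for the directors = 362880 × 3628800 = 1316818944000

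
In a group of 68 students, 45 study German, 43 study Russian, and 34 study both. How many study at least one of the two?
|A∪B| = |A| + |B| - |A∩B| = 45 + 43 - 34 = 54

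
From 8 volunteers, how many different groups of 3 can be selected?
C(8,3) = 8!/(3!×5!) = 56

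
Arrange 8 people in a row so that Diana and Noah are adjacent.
Treat as block: (8-1)! × 2! = 5040 × 2 = 10080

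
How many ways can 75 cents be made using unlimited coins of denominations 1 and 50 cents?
Coefficient of x^75 in 1/(1-x^1) · 1/(1-x^50). Use j coins of 50 for j = 0..⌊75/50⌋ = 1, the rest in 1s: 1 + 1 = 2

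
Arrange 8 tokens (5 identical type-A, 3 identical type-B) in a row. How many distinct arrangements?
8! / (5! × 3!) = 56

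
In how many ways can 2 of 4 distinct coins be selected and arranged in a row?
P(4,2) = 4!/(4-2)! = 12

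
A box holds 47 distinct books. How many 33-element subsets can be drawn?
C(47,33) = 47!/(33!×14!) = 341643774795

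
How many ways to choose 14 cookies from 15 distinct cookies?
C(15,14) = 15!/(14!×1!) = 15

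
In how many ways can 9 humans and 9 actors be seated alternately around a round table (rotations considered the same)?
Fix one of the humans: (9-1)! ways for the remaining humans, × 9! ways for the actors = 40320 × 362880 = 14631321600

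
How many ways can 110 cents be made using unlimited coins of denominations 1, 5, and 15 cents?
Coefficient of x^110 in 1/(1-x^1) · 1/(1-x^5) · 1/(1-x^15). Case on j = number of 15-cent coins (j = 0..7); remainder r = 110 - 15j is made from {1,5} in ⌊r/5⌋+1 ways. r = 110, 95, 80, 65, 50, 35, 20, 5 → 23 + 20 + 17 + 14 + 11 + 8 + 5 + 2 = 100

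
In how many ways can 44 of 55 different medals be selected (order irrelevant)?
C(55,44) = 55!/(44!×11!) = 119653565850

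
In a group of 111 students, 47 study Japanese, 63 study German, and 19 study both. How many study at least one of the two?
|A∪B| = |A| + |B| - |A∩B| = 47 + 63 - 19 = 91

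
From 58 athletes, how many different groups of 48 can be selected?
C(58,48) = 58!/(48!×10!) = 52179482355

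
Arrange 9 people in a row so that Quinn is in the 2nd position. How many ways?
Fix one position: (9-1)! = 40320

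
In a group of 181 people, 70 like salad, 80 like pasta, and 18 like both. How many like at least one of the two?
|A∪B| = |A| + |B| - |A∩B| = 70 + 80 - 18 = 132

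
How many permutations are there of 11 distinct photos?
11! = 39916800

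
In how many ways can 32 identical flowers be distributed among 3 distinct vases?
C(32+3-1, 3-1) = C(34, 2) = 561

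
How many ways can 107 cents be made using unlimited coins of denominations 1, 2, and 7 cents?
Coefficient of x^107 in 1/(1-x^1) · 1/(1-x^2) · 1/(1-x^7). Case on j = number of 7-cent coins (j = 0..15); remainder r = 107 - 7j is made from {1,2} in ⌊r/2⌋+1 ways. r = 107, 100, 93, 86, 79, 72, 65, 58, 51, 44, 37, 30, 23, 16, 9, 2 → 54 + 51 + 47 + 44 + 40 + 37 + 33 + 30 + 26 + 23 + 19 + 16 + 12 + 9 + 5 + 2 = 448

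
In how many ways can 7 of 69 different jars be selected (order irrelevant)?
C(69,7) = 69!/(7!×62!) = 1078897248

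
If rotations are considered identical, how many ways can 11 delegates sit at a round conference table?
Circular: fix one position, arrange the rest. (11-1)! = 3628800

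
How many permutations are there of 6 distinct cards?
6! = 720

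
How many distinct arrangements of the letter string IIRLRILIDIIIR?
13! / (7! × 1! × 2! × 3!) = 102960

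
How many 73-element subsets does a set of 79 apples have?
C(79,73) = 79!/(73!×6!) = 277962685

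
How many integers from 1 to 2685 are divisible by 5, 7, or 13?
⌊2685/5⌋+⌊2685/7⌋+⌊2685/13⌋ - ⌊2685/35⌋-⌊2685/65⌋-⌊2685/91⌋ + ⌊2685/455⌋ = 537+383+206 - 76-41-29 + 5 = 985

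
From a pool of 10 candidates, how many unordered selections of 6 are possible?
C(10,6) = 10!/(6!×4!) = 210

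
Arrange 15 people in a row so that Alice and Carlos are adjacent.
Treat as block: (15-1)! × 2! = 87178291200 × 2 = 174356582400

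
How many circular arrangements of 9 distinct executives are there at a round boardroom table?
Circular: fix one position, arrange the rest. (9-1)! = 40320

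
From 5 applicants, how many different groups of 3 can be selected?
C(5,3) = 5!/(3!×2!) = 10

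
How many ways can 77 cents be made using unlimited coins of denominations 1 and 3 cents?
Coefficient of x^77 in 1/(1-x^1) · 1/(1-x^3). Use j coins of 3 for j = 0..⌊77/3⌋ = 25, the rest in 1s: 25 + 1 = 26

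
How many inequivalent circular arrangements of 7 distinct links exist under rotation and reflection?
(7-1)!/2 = 720/2 = 360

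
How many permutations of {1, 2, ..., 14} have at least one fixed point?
Complement of the derangements. !14 = Σ_{j=0}^{14} (-1)^j·14!/j! = 87178291200 - 87178291200 + 43589145600 - 14529715200 + 3632428800 - 726485760 + 121080960 - 17297280 + 2162160 - 240240 + 24024 - 2184 + 182 - 14 + 1 = 32071101049. 14! - !14 = 87178291200 - 32071101049 = 55107190151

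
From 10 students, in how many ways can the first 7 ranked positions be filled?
P(10,7) = 10!/(10-7)! = 604800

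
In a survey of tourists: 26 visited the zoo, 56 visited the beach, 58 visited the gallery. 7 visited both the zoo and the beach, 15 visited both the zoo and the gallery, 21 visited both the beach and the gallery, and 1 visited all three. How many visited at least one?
|A∪B∪C| = 26+56+58-7-15-21+1 = 98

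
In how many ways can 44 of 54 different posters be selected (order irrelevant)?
C(54,44) = 54!/(44!×10!) = 23930713170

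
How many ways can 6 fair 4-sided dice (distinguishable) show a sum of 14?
Coefficient of x^14 in (x + x² + ... + x^4)^6. By inclusion-exclusion on dice exceeding 4: Σ_j (-1)^j C(6,j)·C(14-1-4j, 5) = C(6,0)·C(13,5) - C(6,1)·C(9,5) + C(6,2)·C(5,5) = 1·1287 - 6·126 + 15·1 = 546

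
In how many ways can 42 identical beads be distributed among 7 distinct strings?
C(42+7-1, 7-1) = C(48, 6) = 12271512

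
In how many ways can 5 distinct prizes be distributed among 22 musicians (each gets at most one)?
P(22,5) = 22!/(22-5)! = 3160080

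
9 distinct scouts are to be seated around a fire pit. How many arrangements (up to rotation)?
Circular: fix one position, arrange the rest. (9-1)! = 40320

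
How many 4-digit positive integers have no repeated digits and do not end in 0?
Last digit: 9 nonzero choices. First digit: 8 (nonzero, ≠last). Middle 2: P(8,2) = 56. Total = 4032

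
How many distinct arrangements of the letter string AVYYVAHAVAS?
11! / (1! × 1! × 2! × 4! × 3!) = 138600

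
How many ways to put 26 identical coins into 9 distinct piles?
C(26+9-1, 9-1) = C(34, 8) = 18156204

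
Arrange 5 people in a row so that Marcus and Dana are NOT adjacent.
Total - adjacent = 5! - (5-1)!×2 = 120 - 48 = 72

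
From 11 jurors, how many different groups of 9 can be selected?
C(11,9) = 11!/(9!×2!) = 55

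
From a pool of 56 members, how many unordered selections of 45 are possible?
C(56,45) = 56!/(45!×11!) = 148902215280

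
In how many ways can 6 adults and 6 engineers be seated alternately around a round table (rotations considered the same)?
Fix one of the adults: (6-1)! ways for the remaining adults, × 6! ways for the engineers = 120 × 720 = 86400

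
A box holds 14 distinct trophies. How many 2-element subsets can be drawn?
C(14,2) = 14!/(2!×12!) = 91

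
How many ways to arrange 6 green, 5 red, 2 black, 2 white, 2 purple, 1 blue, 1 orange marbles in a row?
19! / (6! × 5! × 2! × 2! × 2! × 1! × 1!) = 175991175360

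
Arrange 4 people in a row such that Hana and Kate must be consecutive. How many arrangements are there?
Treat the 2 as one block: (4-2+1)! × 2! = 6 × 2 = 12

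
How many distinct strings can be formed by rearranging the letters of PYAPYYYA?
8! / (2! × 4! × 2!) = 420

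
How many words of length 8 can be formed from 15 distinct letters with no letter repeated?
P(15,8) = 15!/(15-8)! = 259459200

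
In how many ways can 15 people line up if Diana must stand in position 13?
Fix one position: (15-1)! = 87178291200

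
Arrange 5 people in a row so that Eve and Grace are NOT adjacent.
Total - adjacent = 5! - (5-1)!×2 = 120 - 48 = 72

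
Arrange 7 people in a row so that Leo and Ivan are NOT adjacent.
Total - adjacent = 7! - (7-1)!×2 = 5040 - 1440 = 3600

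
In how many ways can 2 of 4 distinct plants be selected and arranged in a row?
P(4,2) = 4!/(4-2)! = 12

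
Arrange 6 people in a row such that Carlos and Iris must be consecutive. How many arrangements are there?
Treat the 2 as one block: (6-2+1)! × 2! = 120 × 2 = 240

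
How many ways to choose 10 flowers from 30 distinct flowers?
C(30,10) = 30!/(10!×20!) = 30045015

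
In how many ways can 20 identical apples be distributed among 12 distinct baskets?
C(20+12-1, 12-1) = C(31, 11) = 84672315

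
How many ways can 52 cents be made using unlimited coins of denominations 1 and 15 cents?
Coefficient of x^52 in 1/(1-x^1) · 1/(1-x^15). Use j coins of 15 for j = 0..⌊52/15⌋ = 3, the rest in 1s: 3 + 1 = 4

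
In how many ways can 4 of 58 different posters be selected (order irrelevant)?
C(58,4) = 58!/(4!×54!) = 424270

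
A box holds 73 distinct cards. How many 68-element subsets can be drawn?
C(73,68) = 73!/(68!×5!) = 15020334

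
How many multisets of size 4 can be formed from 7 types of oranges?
C(4+7-1, 7-1) = C(10, 6) = 210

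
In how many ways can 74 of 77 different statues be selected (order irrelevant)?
C(77,74) = 77!/(74!×3!) = 73150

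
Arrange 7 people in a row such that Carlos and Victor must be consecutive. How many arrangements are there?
Treat the 2 as one block: (7-2+1)! × 2! = 720 × 2 = 1440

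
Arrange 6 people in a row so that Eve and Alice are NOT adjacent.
Total - adjacent = 6! - (6-1)!×2 = 720 - 240 = 480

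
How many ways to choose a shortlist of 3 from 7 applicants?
C(7,3) = 7!/(3!×4!) = 35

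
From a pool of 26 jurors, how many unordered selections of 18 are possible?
C(26,18) = 26!/(18!×8!) = 1562275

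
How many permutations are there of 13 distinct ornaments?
13! = 6227020800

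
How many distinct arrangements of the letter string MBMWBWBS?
8! / (2! × 2! × 1! × 3!) = 1680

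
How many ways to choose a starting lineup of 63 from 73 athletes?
C(73,63) = 73!/(63!×10!) = 621324937376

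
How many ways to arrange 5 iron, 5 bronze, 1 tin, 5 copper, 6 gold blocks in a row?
22! / (5! × 5! × 1! × 5! × 6!) = 903421366848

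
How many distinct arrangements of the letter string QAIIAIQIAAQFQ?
13! / (4! × 4! × 1! × 4!) = 450450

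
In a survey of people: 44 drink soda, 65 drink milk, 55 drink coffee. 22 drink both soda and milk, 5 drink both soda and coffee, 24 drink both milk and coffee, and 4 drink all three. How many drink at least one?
|A∪B∪C| = 44+65+55-22-5-24+4 = 117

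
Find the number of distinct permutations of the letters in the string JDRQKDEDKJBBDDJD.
16! / (2! × 3! × 2! × 1! × 6! × 1! × 1!) = 1210809600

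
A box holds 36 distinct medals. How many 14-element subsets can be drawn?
C(36,14) = 36!/(14!×22!) = 3796297200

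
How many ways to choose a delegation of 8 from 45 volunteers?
C(45,8) = 45!/(8!×37!) = 215553195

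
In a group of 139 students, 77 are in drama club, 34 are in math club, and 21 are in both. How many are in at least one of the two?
|A∪B| = |A| + |B| - |A∩B| = 77 + 34 - 21 = 90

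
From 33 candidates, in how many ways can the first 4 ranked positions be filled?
P(33,4) = 33!/(33-4)! = 982080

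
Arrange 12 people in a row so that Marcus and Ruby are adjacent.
Treat as block: (12-1)! × 2! = 39916800 × 2 = 79833600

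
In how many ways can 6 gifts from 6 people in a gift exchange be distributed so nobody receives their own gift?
!6 = Σ_{j=0}^{6} (-1)^j·6!/j! = 720 - 720 + 360 - 120 + 30 - 6 + 1 = 265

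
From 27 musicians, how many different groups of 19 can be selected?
C(27,19) = 27!/(19!×8!) = 2220075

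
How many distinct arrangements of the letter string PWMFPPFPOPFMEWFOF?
17! / (5! × 2! × 1! × 5! × 2! × 2!) = 3087564480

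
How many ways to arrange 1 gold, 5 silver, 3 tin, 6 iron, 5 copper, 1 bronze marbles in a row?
21! / (1! × 5! × 3! × 6! × 5! × 1!) = 821292151680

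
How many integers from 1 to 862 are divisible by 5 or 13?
⌊862/5⌋ + ⌊862/13⌋ - ⌊862/65⌋ = 172 + 66 - 13 = 225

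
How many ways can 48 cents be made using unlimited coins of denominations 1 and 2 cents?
Coefficient of x^48 in 1/(1-x^1) · 1/(1-x^2). Use j coins of 2 for j = 0..⌊48/2⌋ = 24, the rest in 1s: 24 + 1 = 25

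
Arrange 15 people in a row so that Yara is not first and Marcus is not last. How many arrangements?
By inclusion-exclusion: 15! - 2×(15-1)! + (15-2)! = 1307674368000 - 174356582400 + 6227020800 = 1139544806400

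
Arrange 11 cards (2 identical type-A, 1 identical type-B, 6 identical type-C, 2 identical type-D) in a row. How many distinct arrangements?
11! / (2! × 1! × 6! × 2!) = 13860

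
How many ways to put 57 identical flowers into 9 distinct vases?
C(57+9-1, 9-1) = C(65, 8) = 5047381560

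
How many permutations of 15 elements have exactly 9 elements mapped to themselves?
Choose the 9 fixed points C(15,9) = 5005, derange the rest: !6 = Σ_{j=0}^{6} (-1)^j·6!/j! = 720 - 720 + 360 - 120 + 30 - 6 + 1 = 265. Product = 5005 × 265 = 1326325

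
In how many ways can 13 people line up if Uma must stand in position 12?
Fix one position: (13-1)! = 479001600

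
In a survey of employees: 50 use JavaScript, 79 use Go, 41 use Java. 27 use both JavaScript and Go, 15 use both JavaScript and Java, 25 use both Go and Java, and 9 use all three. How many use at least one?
|A∪B∪C| = 50+79+41-27-15-25+9 = 112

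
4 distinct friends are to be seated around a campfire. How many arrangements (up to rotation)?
Circular: fix one position, arrange the rest. (4-1)! = 6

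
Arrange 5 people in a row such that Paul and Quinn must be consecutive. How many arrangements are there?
Treat the 2 as one block: (5-2+1)! × 2! = 24 × 2 = 48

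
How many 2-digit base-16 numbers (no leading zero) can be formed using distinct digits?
First digit: 15 choices (nonzero). Then descending: 15 × 15 = 225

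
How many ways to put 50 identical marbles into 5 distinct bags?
C(50+5-1, 5-1) = C(54, 4) = 316251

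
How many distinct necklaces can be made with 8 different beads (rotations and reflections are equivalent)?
(8-1)!/2 = 5040/2 = 2520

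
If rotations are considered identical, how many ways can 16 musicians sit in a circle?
Circular: fix one position, arrange the rest. (16-1)! = 1307674368000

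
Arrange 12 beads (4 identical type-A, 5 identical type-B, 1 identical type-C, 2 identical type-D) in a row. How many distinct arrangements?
12! / (4! × 5! × 1! × 2!) = 83160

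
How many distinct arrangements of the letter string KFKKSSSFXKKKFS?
14! / (3! × 1! × 6! × 4!) = 840840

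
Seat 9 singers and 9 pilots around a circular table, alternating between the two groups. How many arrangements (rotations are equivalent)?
Fix one of the singers: (9-1)! ways for the remaining singers, × 9! ways for the pilots = 40320 × 362880 = 14631321600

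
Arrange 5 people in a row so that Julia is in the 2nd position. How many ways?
Fix one position: (5-1)! = 24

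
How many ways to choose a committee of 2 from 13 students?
C(13,2) = 13!/(2!×11!) = 78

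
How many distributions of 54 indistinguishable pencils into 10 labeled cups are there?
C(54+10-1, 10-1) = C(63, 9) = 23667689815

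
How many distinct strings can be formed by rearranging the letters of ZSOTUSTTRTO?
11! / (2! × 1! × 1! × 1! × 4! × 2!) = 415800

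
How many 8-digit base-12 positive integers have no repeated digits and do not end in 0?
Last digit: 11 nonzero choices. First digit: 10 (nonzero, ≠last). Middle 6: P(10,6) = 151200. Total = 16632000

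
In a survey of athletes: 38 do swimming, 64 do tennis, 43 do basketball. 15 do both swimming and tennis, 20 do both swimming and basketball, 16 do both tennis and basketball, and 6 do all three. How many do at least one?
|A∪B∪C| = 38+64+43-15-20-16+6 = 100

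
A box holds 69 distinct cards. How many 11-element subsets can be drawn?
C(69,11) = 69!/(11!×58!) = 1823810410032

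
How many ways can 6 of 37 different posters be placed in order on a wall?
P(37,6) = 37!/(37-6)! = 1673844480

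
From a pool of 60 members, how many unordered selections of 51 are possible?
C(60,51) = 60!/(51!×9!) = 14783142660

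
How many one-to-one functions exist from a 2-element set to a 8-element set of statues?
P(8,2) = 8!/(8-2)! = 56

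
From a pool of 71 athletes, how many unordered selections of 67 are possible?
C(71,67) = 71!/(67!×4!) = 971635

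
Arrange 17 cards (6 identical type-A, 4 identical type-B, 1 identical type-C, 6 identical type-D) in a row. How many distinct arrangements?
17! / (6! × 4! × 1! × 6!) = 28588560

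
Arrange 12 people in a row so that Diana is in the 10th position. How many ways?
Fix one position: (12-1)! = 39916800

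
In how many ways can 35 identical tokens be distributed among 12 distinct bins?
C(35+12-1, 12-1) = C(46, 11) = 13340783196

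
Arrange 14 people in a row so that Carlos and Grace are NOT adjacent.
Total - adjacent = 14! - (14-1)!×2 = 87178291200 - 12454041600 = 74724249600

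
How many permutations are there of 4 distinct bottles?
4! = 24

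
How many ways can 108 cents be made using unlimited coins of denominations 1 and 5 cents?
Coefficient of x^108 in 1/(1-x^1) · 1/(1-x^5). Use j coins of 5 for j = 0..⌊108/5⌋ = 21, the rest in 1s: 21 + 1 = 22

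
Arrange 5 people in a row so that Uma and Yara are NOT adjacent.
Total - adjacent = 5! - (5-1)!×2 = 120 - 48 = 72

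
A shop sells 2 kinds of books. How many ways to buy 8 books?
C(8+2-1, 2-1) = C(9, 1) = 9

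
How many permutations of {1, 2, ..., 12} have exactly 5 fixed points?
Choose the 5 fixed points C(12,5) = 792, derange the rest: !7 = Σ_{j=0}^{7} (-1)^j·7!/j! = 5040 - 5040 + 2520 - 840 + 210 - 42 + 7 - 1 = 1854. Product = 792 × 1854 = 1468368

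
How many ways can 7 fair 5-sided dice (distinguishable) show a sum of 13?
Coefficient of x^13 in (x + x² + ... + x^5)^7. By inclusion-exclusion on dice exceeding 5: Σ_j (-1)^j C(7,j)·C(13-1-5j, 6) = C(7,0)·C(12,6) - C(7,1)·C(7,6) = 1·924 - 7·7 = 875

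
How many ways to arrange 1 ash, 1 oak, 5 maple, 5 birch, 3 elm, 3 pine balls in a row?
18! / (1! × 1! × 5! × 5! × 3! × 3!) = 12350257920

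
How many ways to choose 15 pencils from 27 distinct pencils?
C(27,15) = 27!/(15!×12!) = 17383860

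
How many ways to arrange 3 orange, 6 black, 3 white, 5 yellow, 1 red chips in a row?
18! / (3! × 6! × 3! × 5! × 1!) = 2058376320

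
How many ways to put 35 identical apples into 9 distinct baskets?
C(35+9-1, 9-1) = C(43, 8) = 145008513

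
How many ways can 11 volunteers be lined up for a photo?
11! = 39916800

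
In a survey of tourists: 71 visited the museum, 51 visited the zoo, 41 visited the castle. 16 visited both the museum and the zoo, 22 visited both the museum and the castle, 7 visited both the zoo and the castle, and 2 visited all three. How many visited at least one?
|A∪B∪C| = 71+51+41-16-22-7+2 = 120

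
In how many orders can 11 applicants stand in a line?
11! = 39916800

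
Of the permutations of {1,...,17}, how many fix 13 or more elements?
Exactly j fixed points: C(17,j)·!(17-j); sum over j ≥ 13 (derangement numbers via !m = (m-1)·(!(m-1) + !(m-2)): !0..!4 = 1, 0, 1, 2, 9). Σ_{j=13}^{17} C(17,j)·!(17-j) = C(17,13)·!4 + C(17,14)·!3 + C(17,15)·!2 + C(17,16)·!1 + C(17,17)·!0 = 2380·9 + 680·2 + 136·1 + 17·0 + 1·1 = 22917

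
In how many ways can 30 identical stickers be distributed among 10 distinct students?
C(30+10-1, 10-1) = C(39, 9) = 211915132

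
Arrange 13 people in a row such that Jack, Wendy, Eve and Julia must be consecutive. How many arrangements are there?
Treat the 4 as one block: (13-4+1)! × 4! = 3628800 × 24 = 87091200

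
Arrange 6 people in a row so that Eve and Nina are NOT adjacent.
Total - adjacent = 6! - (6-1)!×2 = 720 - 240 = 480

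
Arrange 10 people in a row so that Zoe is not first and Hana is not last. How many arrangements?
By inclusion-exclusion: 10! - 2×(10-1)! + (10-2)! = 3628800 - 725760 + 40320 = 2943360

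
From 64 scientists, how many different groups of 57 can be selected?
C(64,57) = 64!/(57!×7!) = 621216192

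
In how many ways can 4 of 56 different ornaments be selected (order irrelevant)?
C(56,4) = 56!/(4!×52!) = 367290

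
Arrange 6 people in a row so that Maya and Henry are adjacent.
Treat as block: (6-1)! × 2! = 120 × 2 = 240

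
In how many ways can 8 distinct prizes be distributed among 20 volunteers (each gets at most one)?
P(20,8) = 20!/(20-8)! = 5079110400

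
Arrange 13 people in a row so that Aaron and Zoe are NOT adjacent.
Total - adjacent = 13! - (13-1)!×2 = 6227020800 - 958003200 = 5269017600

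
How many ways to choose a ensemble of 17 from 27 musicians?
C(27,17) = 27!/(17!×10!) = 8436285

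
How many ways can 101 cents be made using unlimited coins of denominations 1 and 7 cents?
Coefficient of x^101 in 1/(1-x^1) · 1/(1-x^7). Use j coins of 7 for j = 0..⌊101/7⌋ = 14, the rest in 1s: 14 + 1 = 15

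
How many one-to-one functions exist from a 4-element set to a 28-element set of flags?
P(28,4) = 28!/(28-4)! = 491400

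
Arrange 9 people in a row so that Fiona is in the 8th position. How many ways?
Fix one position: (9-1)! = 40320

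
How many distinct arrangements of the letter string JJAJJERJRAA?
11! / (1! × 3! × 2! × 5!) = 27720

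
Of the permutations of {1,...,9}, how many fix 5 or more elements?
Exactly j fixed points: C(9,j)·!(9-j); sum over j ≥ 5 (derangement numbers via !m = (m-1)·(!(m-1) + !(m-2)): !0..!4 = 1, 0, 1, 2, 9). Σ_{j=5}^{9} C(9,j)·!(9-j) = C(9,5)·!4 + C(9,6)·!3 + C(9,7)·!2 + C(9,8)·!1 + C(9,9)·!0 = 126·9 + 84·2 + 36·1 + 9·0 + 1·1 = 1339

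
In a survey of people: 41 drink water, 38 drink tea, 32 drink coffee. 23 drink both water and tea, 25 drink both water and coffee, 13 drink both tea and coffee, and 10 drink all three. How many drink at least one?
|A∪B∪C| = 41+38+32-23-25-13+10 = 60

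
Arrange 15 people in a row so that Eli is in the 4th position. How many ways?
Fix one position: (15-1)! = 87178291200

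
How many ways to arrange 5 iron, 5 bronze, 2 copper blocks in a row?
12! / (5! × 5! × 2!) = 16632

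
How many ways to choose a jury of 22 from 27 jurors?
C(27,22) = 27!/(22!×5!) = 80730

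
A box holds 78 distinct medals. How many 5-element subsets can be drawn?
C(78,5) = 78!/(5!×73!) = 21111090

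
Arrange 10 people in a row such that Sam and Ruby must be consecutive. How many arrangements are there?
Treat the 2 as one block: (10-2+1)! × 2! = 362880 × 2 = 725760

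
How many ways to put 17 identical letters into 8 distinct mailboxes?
C(17+8-1, 8-1) = C(24, 7) = 346104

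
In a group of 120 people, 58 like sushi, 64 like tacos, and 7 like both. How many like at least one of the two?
|A∪B| = |A| + |B| - |A∩B| = 58 + 64 - 7 = 115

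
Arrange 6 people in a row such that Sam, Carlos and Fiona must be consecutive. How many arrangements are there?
Treat the 3 as one block: (6-3+1)! × 3! = 24 × 6 = 144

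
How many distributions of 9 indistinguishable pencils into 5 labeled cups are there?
C(9+5-1, 5-1) = C(13, 4) = 715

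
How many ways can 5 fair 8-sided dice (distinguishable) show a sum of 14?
Coefficient of x^14 in (x + x² + ... + x^8)^5. By inclusion-exclusion on dice exceeding 8: Σ_j (-1)^j C(5,j)·C(14-1-8j, 4) = C(5,0)·C(13,4) - C(5,1)·C(5,4) = 1·715 - 5·5 = 690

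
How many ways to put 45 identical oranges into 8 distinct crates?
C(45+8-1, 8-1) = C(52, 7) = 133784560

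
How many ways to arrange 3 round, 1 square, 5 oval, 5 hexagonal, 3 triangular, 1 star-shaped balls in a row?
18! / (3! × 1! × 5! × 5! × 3! × 1!) = 12350257920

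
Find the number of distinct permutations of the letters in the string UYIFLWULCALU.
12! / (1! × 3! × 1! × 3! × 1! × 1! × 1! × 1!) = 13305600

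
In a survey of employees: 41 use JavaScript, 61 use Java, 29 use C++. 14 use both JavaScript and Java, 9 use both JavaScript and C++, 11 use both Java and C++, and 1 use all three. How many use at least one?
|A∪B∪C| = 41+61+29-14-9-11+1 = 98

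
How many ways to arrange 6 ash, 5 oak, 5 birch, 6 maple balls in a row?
22! / (6! × 5! × 5! × 6!) = 150570227808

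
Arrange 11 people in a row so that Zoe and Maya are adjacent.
Treat as block: (11-1)! × 2! = 3628800 × 2 = 7257600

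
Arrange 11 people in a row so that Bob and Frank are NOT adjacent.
Total - adjacent = 11! - (11-1)!×2 = 39916800 - 7257600 = 32659200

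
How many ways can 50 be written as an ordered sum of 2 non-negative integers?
C(50+2-1, 2-1) = C(51, 1) = 51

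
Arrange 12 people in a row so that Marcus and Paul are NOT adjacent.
Total - adjacent = 12! - (12-1)!×2 = 479001600 - 79833600 = 399168000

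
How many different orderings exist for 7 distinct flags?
7! = 5040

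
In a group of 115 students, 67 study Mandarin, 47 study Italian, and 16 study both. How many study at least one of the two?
|A∪B| = |A| + |B| - |A∩B| = 67 + 47 - 16 = 98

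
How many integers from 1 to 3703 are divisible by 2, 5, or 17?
⌊3703/2⌋+⌊3703/5⌋+⌊3703/17⌋ - ⌊3703/10⌋-⌊3703/34⌋-⌊3703/85⌋ + ⌊3703/170⌋ = 1851+740+217 - 370-108-43 + 21 = 2308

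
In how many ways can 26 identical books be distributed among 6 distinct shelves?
C(26+6-1, 6-1) = C(31, 5) = 169911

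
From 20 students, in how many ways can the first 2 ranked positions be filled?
P(20,2) = 20!/(20-2)! = 380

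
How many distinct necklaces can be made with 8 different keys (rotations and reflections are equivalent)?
(8-1)!/2 = 5040/2 = 2520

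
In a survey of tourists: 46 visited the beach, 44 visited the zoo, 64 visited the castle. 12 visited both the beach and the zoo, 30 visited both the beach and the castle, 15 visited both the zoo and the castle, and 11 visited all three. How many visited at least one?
|A∪B∪C| = 46+44+64-12-30-15+11 = 108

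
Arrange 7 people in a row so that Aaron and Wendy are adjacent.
Treat as block: (7-1)! × 2! = 720 × 2 = 1440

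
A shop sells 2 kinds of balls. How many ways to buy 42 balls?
C(42+2-1, 2-1) = C(43, 1) = 43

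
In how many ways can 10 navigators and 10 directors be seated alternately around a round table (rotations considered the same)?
Fix one of the navigators: (10-1)! ways for the remaining navigators, × 10! ways for the directors = 362880 × 3628800 = 1316818944000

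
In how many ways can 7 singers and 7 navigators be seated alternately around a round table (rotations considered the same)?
Fix one of the singers: (7-1)! ways for the remaining singers, × 7! ways for the navigators = 720 × 5040 = 3628800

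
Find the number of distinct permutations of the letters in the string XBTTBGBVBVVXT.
13! / (2! × 4! × 1! × 3! × 3!) = 3603600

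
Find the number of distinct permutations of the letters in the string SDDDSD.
6! / (4! × 2!) = 15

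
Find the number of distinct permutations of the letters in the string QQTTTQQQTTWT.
12! / (5! × 6! × 1!) = 5544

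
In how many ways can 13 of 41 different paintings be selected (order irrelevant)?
C(41,13) = 41!/(13!×28!) = 17620076360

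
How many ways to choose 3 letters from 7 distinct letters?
C(7,3) = 7!/(3!×4!) = 35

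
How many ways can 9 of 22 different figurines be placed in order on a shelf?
P(22,9) = 22!/(22-9)! = 180503769600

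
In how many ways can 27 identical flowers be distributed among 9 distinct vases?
C(27+9-1, 9-1) = C(35, 8) = 23535820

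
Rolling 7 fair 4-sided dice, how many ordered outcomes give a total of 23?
Coefficient of x^23 in (x + x² + ... + x^4)^7. By inclusion-exclusion on dice exceeding 4: Σ_j (-1)^j C(7,j)·C(23-1-4j, 6) = C(7,0)·C(22,6) - C(7,1)·C(18,6) + C(7,2)·C(14,6) - C(7,3)·C(10,6) + C(7,4)·C(6,6) = 1·74613 - 7·18564 + 21·3003 - 35·210 + 35·1 = 413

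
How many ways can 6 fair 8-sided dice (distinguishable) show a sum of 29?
Coefficient of x^29 in (x + x² + ... + x^8)^6. By inclusion-exclusion on dice exceeding 8: Σ_j (-1)^j C(6,j)·C(29-1-8j, 5) = C(6,0)·C(28,5) - C(6,1)·C(20,5) + C(6,2)·C(12,5) = 1·98280 - 6·15504 + 15·792 = 17136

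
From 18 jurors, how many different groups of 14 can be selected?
C(18,14) = 18!/(14!×4!) = 3060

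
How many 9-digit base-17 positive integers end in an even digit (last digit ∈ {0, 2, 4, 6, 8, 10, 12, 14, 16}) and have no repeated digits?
Last∈{0,2,4,6,8,10,12,14,16}. Last=0: 518918400. Last nonzero: 8×15×P(15,7) = 3891888000. Total = 4410806400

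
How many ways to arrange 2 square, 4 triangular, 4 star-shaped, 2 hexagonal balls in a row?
12! / (2! × 4! × 4! × 2!) = 207900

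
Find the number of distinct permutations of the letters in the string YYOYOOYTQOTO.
12! / (2! × 5! × 4! × 1!) = 83160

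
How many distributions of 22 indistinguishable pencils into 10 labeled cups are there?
C(22+10-1, 10-1) = C(31, 9) = 20160075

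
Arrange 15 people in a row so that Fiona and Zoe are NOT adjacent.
Total - adjacent = 15! - (15-1)!×2 = 1307674368000 - 174356582400 = 1133317785600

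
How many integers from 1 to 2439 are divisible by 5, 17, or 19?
⌊2439/5⌋+⌊2439/17⌋+⌊2439/19⌋ - ⌊2439/85⌋-⌊2439/95⌋-⌊2439/323⌋ + ⌊2439/1615⌋ = 487+143+128 - 28-25-7 + 1 = 699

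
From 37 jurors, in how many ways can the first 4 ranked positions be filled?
P(37,4) = 37!/(37-4)! = 1585080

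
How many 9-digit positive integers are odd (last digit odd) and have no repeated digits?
Last∈{1,3,5,7,9}. Last=0: 0. Last nonzero: 5×8×P(8,7) = 1612800. Total = 1612800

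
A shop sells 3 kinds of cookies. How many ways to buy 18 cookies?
C(18+3-1, 3-1) = C(20, 2) = 190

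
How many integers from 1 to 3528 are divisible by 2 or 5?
⌊3528/2⌋ + ⌊3528/5⌋ - ⌊3528/10⌋ = 1764 + 705 - 352 = 2117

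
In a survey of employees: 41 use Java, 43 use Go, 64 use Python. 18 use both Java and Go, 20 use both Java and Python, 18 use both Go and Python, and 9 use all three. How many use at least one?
|A∪B∪C| = 41+43+64-18-20-18+9 = 101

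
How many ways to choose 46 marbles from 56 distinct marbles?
C(56,46) = 56!/(46!×10!) = 35607051480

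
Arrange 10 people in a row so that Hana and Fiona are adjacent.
Treat as block: (10-1)! × 2! = 362880 × 2 = 725760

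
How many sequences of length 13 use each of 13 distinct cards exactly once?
13! = 6227020800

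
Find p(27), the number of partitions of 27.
Pentagonal recurrence p(n) = p(n-1) + p(n-2) - p(n-5) - p(n-7) + p(n-12) + p(n-15) - ... gives p(0..26) = 1, 1, 2, 3, 5, 7, 11, 15, 22, 30, 42, 56, 77, 101, 135, 176, 231, 297, 385, 490, 627, 792, 1002, 1255, 1575, 1958, 2436. p(27) = p(26) + p(25) - p(22) - p(20) + p(15) + p(12) - p(5) - p(1) = 2436 + 1958 - 1002 - 627 + 176 + 77 - 7 - 1 = 3010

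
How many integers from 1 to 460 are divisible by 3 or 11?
⌊460/3⌋ + ⌊460/11⌋ - ⌊460/33⌋ = 153 + 41 - 13 = 181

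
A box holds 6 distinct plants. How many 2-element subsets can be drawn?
C(6,2) = 6!/(2!×4!) = 15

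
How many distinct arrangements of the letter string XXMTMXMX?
8! / (1! × 4! × 3!) = 280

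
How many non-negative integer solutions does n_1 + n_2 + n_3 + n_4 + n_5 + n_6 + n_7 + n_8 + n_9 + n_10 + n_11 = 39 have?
C(39+11-1, 11-1) = C(49, 10) = 8217822536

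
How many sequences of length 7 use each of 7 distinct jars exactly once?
7! = 5040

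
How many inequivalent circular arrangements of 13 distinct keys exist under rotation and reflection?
(13-1)!/2 = 479001600/2 = 239500800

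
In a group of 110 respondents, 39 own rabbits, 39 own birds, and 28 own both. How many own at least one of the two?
|A∪B| = |A| + |B| - |A∩B| = 39 + 39 - 28 = 50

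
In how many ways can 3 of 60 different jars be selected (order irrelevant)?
C(60,3) = 60!/(3!×57!) = 34220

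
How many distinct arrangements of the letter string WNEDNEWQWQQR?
12! / (2! × 3! × 3! × 2! × 1! × 1!) = 3326400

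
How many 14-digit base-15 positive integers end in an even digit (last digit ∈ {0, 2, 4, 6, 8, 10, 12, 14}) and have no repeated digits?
Last∈{0,2,4,6,8,10,12,14}. Last=0: 87178291200. Last nonzero: 7×13×P(13,12) = 566658892800. Total = 653837184000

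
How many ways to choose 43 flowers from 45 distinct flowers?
C(45,43) = 45!/(43!×2!) = 990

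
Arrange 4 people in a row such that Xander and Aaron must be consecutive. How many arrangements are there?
Treat the 2 as one block: (4-2+1)! × 2! = 6 × 2 = 12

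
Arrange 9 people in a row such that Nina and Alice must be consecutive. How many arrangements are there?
Treat the 2 as one block: (9-2+1)! × 2! = 40320 × 2 = 80640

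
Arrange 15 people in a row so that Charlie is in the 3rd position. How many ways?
Fix one position: (15-1)! = 87178291200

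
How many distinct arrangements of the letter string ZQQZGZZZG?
9! / (2! × 5! × 2!) = 756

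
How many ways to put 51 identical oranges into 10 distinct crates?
C(51+10-1, 10-1) = C(60, 9) = 14783142660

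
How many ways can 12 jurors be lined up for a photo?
12! = 479001600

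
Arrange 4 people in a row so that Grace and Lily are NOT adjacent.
Total - adjacent = 4! - (4-1)!×2 = 24 - 12 = 12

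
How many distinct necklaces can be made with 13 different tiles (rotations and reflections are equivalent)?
(13-1)!/2 = 479001600/2 = 239500800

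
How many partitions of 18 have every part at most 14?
Let r_j(i) = number of partitions of i into parts ≤ j, for i = 0..18. r_1(i) = 1 for all i; r_j(i) = r_{j-1}(i) + r_j(i-j). Rows j = 2..14: ≤2: 1 1 2 2 3 3 4 4 5 5 6 6 7 7 8 8 9 9 10; ≤3: 1 1 2 3 4 5 7 8 10 12 14 16 19 21 24 27 30 33 37; ≤4: 1 1 2 3 5 6 9 11 15 18 23 27 34 39 47 54 64 72 84; ≤5: 1 1 2 3 5 7 10 13 18 23 30 37 47 57 70 84 101 119 141; ≤6: 1 1 2 3 5 7 11 14 20 26 35 44 58 71 90 110 136 163 199; ≤7: 1 1 2 3 5 7 11 15 21 28 38 49 65 82 105 131 164 201 248; ≤8: 1 1 2 3 5 7 11 15 22 29 40 52 70 89 116 146 186 230 288; ≤9: 1 1 2 3 5 7 11 15 22 30 41 54 73 94 123 157 201 252 318; ≤10: 1 1 2 3 5 7 11 15 22 30 42 55 75 97 128 164 212 267 340; ≤11: 1 1 2 3 5 7 11 15 22 30 42 56 76 99 131 169 219 278 355; ≤12: 1 1 2 3 5 7 11 15 22 30 42 56 77 100 133 172 224 285 366; ≤13: 1 1 2 3 5 7 11 15 22 30 42 56 77 101 134 174 227 290 373; ≤14: 1 1 2 3 5 7 11 15 22 30 42 56 77 101 135 175 229 293 378. r_14(18) = 378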